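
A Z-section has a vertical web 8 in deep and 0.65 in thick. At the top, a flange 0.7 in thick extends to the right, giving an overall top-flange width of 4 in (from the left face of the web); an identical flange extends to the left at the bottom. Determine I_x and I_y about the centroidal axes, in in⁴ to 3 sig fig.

Treat the section as a set of non-overlapping primitives; coordinates are from the bounding-box lower-left.
Web: 0.65 × 8, A = 5.2 in², y = 4 in, Ī = 27.733 in⁴.
Top flange (beyond web): 3.35 × 0.7, A = 2.345 in², y = 7.65 in, Ī = 0.095754 in⁴.
Bottom flange (beyond web): 3.35 × 0.7, A = 2.345 in², y = 0.35 in, Ī = 0.095754 in⁴.
Centroid: ȳ = ΣA·y / ΣA = 4 in.
Transfer each piece to the centroidal x-axis using Ī + A·d² with d = y − 4:
  web: d = 0 in → contributes +27.733 in⁴
  top flange (beyond web): d = 3.65 in → contributes +31.337 in⁴
  bottom flange (beyond web): d = -3.65 in → contributes +31.337 in⁴
Total I = 90.407 in⁴.
For the y-axis: x̄ = 3.675 in.
Repeating about the centroidal y-axis gives I_y = 23.329 in⁴.

I_x ≈ 90.4 in⁴, I_y ≈ 23.3 in⁴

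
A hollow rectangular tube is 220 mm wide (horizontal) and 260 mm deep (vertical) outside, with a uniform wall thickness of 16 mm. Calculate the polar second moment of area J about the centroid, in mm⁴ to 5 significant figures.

Break the section into simple shapes (no overlaps), measuring from the bottom-left corner of the bounding box.
Outer rectangle: 220 × 260, A = 57 200 mm², y = 130 mm, Ī = 322 226 667 mm⁴.
Inner void (subtracted): 188 × 228, A = 42 864 mm², y = 130 mm, Ī = 185 686 848 mm⁴.
By symmetry the centroid is at mid-height, ȳ = 130 mm.
All pieces are centred on the centroidal x-axis, so I = ΣĪ (holes subtracted) = 136 539 819 mm⁴.
Repeating about the centroidal y-axis gives I_y = 104 457 899 mm⁴.
Polar second moment: J = I_x + I_y = 240 997 717 mm⁴.

J ≈ 2.4100 × 10⁸ mm⁴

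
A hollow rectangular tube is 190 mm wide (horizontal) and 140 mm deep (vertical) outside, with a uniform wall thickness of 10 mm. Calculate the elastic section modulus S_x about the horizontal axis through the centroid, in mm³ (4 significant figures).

Treat the section as a set of non-overlapping primitives; coordinates are from the bounding-box lower-left.
Outer rectangle: 190 × 140, A = 26 600 mm², y = 70 mm, Ī = 43 446 667 mm⁴.
Inner void (subtracted): 170 × 120, A = 20 400 mm², y = 70 mm, Ī = 24 480 000 mm⁴.
By symmetry the centroid is at mid-height, ȳ = 70 mm.
All pieces are centred on the horizontal axis through the centroid, so I = ΣĪ (holes subtracted) = 18 966 667 mm⁴.
Extreme fibre distance c = 70 mm; S = I/c = 270 952 mm³.

S_x ≈ 2.710 × 10⁵ mm³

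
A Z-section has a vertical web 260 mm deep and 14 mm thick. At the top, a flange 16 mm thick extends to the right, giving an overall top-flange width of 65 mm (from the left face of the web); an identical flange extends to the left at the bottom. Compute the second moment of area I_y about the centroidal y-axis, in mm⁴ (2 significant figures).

Break the section into simple shapes (no overlaps), measuring from the bottom-left corner of the bounding box.
Web: 14 × 260, A = 3 640 mm², x = 58 mm, Ī = 59 453 mm⁴.
Top flange (beyond web): 51 × 16, A = 816 mm², x = 90.5 mm, Ī = 176 868 mm⁴.
Bottom flange (beyond web): 51 × 16, A = 816 mm², x = 25.5 mm, Ī = 176 868 mm⁴.
Centroid: x̄ = ΣA·x / ΣA = 58 mm.
Transfer each piece to the centroidal y-axis using Ī + A·d² with d = x − 58:
  web: d = 0 mm → contributes +59 453 mm⁴
  top flange (beyond web): d = 32.5 mm → contributes +1 038 768 mm⁴
  bottom flange (beyond web): d = -32.5 mm → contributes +1 038 768 mm⁴
Total I = 2 136 989 mm⁴.

I_y ≈ 2.1 × 10⁶ mm⁴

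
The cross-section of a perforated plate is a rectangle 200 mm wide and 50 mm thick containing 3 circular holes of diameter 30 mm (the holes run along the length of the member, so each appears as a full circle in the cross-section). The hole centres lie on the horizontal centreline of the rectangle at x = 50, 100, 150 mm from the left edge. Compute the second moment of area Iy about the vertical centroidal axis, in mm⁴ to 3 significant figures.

Iy ≈ 2.97 × 10⁷ mm⁴

Decompose the section into non-overlapping parts with the origin at the bottom-left of its bounding rectangle.
Plate: 200 × 50, A = 10 000 mm², x = 100 mm, Ī = 33 333 333 mm⁴.
Hole 1 (subtracted): ⌀30, A = 706.86 mm², x = 50 mm, Ī = 39 761 mm⁴.
Hole 2 (subtracted): ⌀30, A = 706.86 mm², x = 100 mm, Ī = 39 761 mm⁴.
Hole 3 (subtracted): ⌀30, A = 706.86 mm², x = 150 mm, Ī = 39 761 mm⁴.
By symmetry the centroid is at mid-width, x̄ = 100 mm.
Transfer each piece to the vertical centroidal axis using Ī + A·d² with d = x − 100:
  plate: d = 0 mm → contributes +33 333 333 mm⁴
  hole 1: d = -50 mm → contributes −1 806 907 mm⁴
  hole 2: d = 0 mm → contributes −39 761 mm⁴
  hole 3: d = 50 mm → contributes −1 806 907 mm⁴
Total I = 29 679 759 mm⁴.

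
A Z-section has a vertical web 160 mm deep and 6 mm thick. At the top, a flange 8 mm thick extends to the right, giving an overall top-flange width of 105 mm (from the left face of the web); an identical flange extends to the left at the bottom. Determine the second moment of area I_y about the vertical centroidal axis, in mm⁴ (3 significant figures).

I_y ≈ 5.66 × 10⁶ mm⁴

Split into non-overlapping primitives; take the origin at the lower-left of the bounding box.
Web: 6 × 160, A = 960 mm², x = 102 mm, Ī = 2 880 mm⁴.
Top flange (beyond web): 99 × 8, A = 792 mm², x = 154.5 mm, Ī = 646 866 mm⁴.
Bottom flange (beyond web): 99 × 8, A = 792 mm², x = 49.5 mm, Ī = 646 866 mm⁴.
Centroid: x̄ = ΣA·x / ΣA = 102 mm.
Transfer each piece to the vertical centroidal axis using Ī + A·d² with d = x − 102:
  web: d = 0 mm → contributes +2 880 mm⁴
  top flange (beyond web): d = 52.5 mm → contributes +2 829 816 mm⁴
  bottom flange (beyond web): d = -52.5 mm → contributes +2 829 816 mm⁴
Total I = 5 662 512 mm⁴.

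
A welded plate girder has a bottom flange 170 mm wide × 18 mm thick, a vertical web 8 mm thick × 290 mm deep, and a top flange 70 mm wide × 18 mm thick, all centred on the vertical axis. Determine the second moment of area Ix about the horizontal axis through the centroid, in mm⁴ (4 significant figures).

Decompose the section into non-overlapping parts with the origin at the bottom-left of its bounding rectangle.
Bottom plate: 170 × 18, A = 3 060 mm², y = 9 mm, Ī = 82 620 mm⁴.
Web plate: 8 × 290, A = 2 320 mm², y = 163 mm, Ī = 16 259 333 mm⁴.
Top plate: 70 × 18, A = 1 260 mm², y = 317 mm, Ī = 34 020 mm⁴.
Centroid: ȳ = ΣA·y / ΣA = 121.253 mm.
Transfer each piece to the horizontal axis through the centroid using Ī + A·d² with d = y − 121.253:
  bottom plate: d = -112.253 mm → contributes +38 640 880 mm⁴
  web plate: d = 41.747 mm → contributes +20 302 655 mm⁴
  top plate: d = 195.747 mm → contributes +48 313 293 mm⁴
Total I = 107 256 828 mm⁴.

Ix ≈ 1.073 × 10⁸ mm⁴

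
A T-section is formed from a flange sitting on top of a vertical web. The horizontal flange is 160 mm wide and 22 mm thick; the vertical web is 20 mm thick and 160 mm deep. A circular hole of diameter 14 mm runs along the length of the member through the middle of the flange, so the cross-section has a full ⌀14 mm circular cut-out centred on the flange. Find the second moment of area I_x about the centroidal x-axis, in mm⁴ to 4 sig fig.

Decompose the section into non-overlapping parts with the origin at the bottom-left of its bounding rectangle.
Flange: 160 × 22, A = 3 520 mm², y = 171 mm, Ī = 141 973 mm⁴.
Web: 20 × 160, A = 3 200 mm², y = 80 mm, Ī = 6 826 667 mm⁴.
Hole (subtracted): ⌀14, A = 153.938 mm², y = 171 mm, Ī = 1885.74 mm⁴.
Centroid: ȳ = ΣA·y / ΣA = 126.651 mm.
Transfer each piece to the centroidal x-axis using Ī + A·d² with d = y − 126.651:
  flange: d = 44.3493 mm → contributes +7 065 310 mm⁴
  web: d = -46.6507 mm → contributes +13 790 799 mm⁴
  hole: d = 44.3493 mm → contributes −304 660 mm⁴
Total I = 20 551 449 mm⁴.

I_x ≈ 2.055 × 10⁷ mm⁴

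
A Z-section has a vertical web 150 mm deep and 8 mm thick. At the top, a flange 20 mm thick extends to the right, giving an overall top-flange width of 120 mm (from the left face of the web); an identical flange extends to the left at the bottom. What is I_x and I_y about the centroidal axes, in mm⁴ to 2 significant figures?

Break the section into simple shapes (no overlaps), measuring from the bottom-left corner of the bounding box.
Web: 8 × 150, A = 1 200 mm², y = 75 mm, Ī = 2 250 000 mm⁴.
Top flange (beyond web): 112 × 20, A = 2 240 mm², y = 140 mm, Ī = 74 667 mm⁴.
Bottom flange (beyond web): 112 × 20, A = 2 240 mm², y = 10 mm, Ī = 74 667 mm⁴.
Centroid: ȳ = ΣA·y / ΣA = 75 mm.
Transfer each piece to the centroidal x-axis using Ī + A·d² with d = y − 75:
  web: d = 0 mm → contributes +2 250 000 mm⁴
  top flange (beyond web): d = 65 mm → contributes +9 538 667 mm⁴
  bottom flange (beyond web): d = -65 mm → contributes +9 538 667 mm⁴
Total I = 21 327 333 mm⁴.
For the y-axis: x̄ = 116 mm.
Repeating about the centroidal y-axis gives I_y = 20 817 493 mm⁴.

I_x ≈ 2.1 × 10⁷ mm⁴, I_y ≈ 2.1 × 10⁷ mm⁴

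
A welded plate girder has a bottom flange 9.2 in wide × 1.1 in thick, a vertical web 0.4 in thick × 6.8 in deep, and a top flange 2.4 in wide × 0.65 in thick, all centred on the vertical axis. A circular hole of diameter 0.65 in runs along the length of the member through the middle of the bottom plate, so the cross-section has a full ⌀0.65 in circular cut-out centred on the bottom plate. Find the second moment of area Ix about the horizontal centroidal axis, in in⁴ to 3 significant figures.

Ix ≈ 109 in⁴

Break the section into simple shapes (no overlaps), measuring from the bottom-left corner of the bounding box.
Bottom plate: 9.2 × 1.1, A = 10.12 in², y = 0.55 in, Ī = 1.0204 in⁴.
Web plate: 0.4 × 6.8, A = 2.72 in², y = 4.5 in, Ī = 10.481 in⁴.
Top plate: 2.4 × 0.65, A = 1.56 in², y = 8.225 in, Ī = 0.054925 in⁴.
Hole (subtracted): ⌀0.65, A = 0.33183 in², y = 0.55 in, Ī = 0.0087624 in⁴.
Centroid: ȳ = ΣA·y / ΣA = 2.1648 in.
Transfer each piece to the horizontal centroidal axis using Ī + A·d² with d = y − 2.1648:
  bottom plate: d = -1.6148 in → contributes +27.408 in⁴
  web plate: d = 2.3352 in → contributes +25.314 in⁴
  top plate: d = 6.0602 in → contributes +57.348 in⁴
  hole: d = -1.6148 in → contributes −0.87402 in⁴
Total I = 109.2 in⁴.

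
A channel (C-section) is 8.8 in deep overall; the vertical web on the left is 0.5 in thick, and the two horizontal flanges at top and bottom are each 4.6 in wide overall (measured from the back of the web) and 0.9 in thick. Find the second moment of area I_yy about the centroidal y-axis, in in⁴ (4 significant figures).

Break the section into simple shapes (no overlaps), measuring from the bottom-left corner of the bounding box.
Web: 0.5 × 8.8, A = 4.4 in², x = 0.25 in, Ī = 0.0916667 in⁴.
Top flange (beyond web): 4.1 × 0.9, A = 3.69 in², x = 2.55 in, Ī = 5.16908 in⁴.
Bottom flange (beyond web): 4.1 × 0.9, A = 3.69 in², x = 2.55 in, Ī = 5.16908 in⁴.
Centroid: x̄ = ΣA·x / ΣA = 1.69092 in.
Transfer each piece to the centroidal y-axis using Ī + A·d² with d = x − 1.69092:
  web: d = -1.44092 in → contributes +9.22713 in⁴
  top flange (beyond web): d = 0.859083 in → contributes +7.89238 in⁴
  bottom flange (beyond web): d = 0.859083 in → contributes +7.89238 in⁴
Total I = 25.0119 in⁴.

I_yy ≈ 25.01 in⁴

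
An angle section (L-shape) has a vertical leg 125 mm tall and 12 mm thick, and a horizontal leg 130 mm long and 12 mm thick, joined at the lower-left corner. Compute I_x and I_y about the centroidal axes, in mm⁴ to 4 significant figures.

I_x ≈ 4.295 × 10⁶ mm⁴, I_y ≈ 4.739 × 10⁶ mm⁴

Break the section into simple shapes (no overlaps), measuring from the bottom-left corner of the bounding box.
Vertical leg: 12 × 125, A = 1 500 mm², y = 62.5 mm, Ī = 1 953 125 mm⁴.
Horizontal leg (remainder): 118 × 12, A = 1 416 mm², y = 6 mm, Ī = 16 992 mm⁴.
Centroid: ȳ = ΣA·y / ΣA = 35.0638 mm.
Transfer each piece to the centroidal x-axis using Ī + A·d² with d = y − 35.0638:
  vertical leg: d = 27.4362 mm → contributes +3 082 244 mm⁴
  horizontal leg (remainder): d = -29.0638 mm → contributes +1 213 092 mm⁴
Total I = 4 295 336 mm⁴.
For the y-axis: x̄ = 37.5638 mm.
Repeating about the centroidal y-axis gives I_y = 4 738 501 mm⁴.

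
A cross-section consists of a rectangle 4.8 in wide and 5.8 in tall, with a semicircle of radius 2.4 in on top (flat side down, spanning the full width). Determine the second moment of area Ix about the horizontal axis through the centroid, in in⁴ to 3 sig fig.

Break the section into simple shapes (no overlaps), measuring from the bottom-left corner of the bounding box.
Rectangular body: 4.8 × 5.8, A = 27.84 in², y = 2.9 in, Ī = 78.045 in⁴.
Semicircular cap: semicircle r = 2.4, A = 9.0478 in², y = 6.8186 in, Ī = 3.6415 in⁴.
Centroid: ȳ = ΣA·y / ΣA = 3.8611 in.
Transfer each piece to the horizontal axis through the centroid using Ī + A·d² with d = y − 3.8611:
  rectangular body: d = -0.96115 in → contributes +103.76 in⁴
  semicircular cap: d = 2.9574 in → contributes +82.778 in⁴
Total I = 186.54 in⁴.

Ix ≈ 187 in⁴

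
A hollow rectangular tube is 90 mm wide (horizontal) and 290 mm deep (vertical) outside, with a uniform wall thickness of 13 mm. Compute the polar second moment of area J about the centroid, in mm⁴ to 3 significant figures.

Split into non-overlapping primitives; take the origin at the lower-left of the bounding box.
Outer rectangle: 90 × 290, A = 26 100 mm², y = 145 mm, Ī = 182 917 500 mm⁴.
Inner void (subtracted): 64 × 264, A = 16 896 mm², y = 145 mm, Ī = 98 131 968 mm⁴.
By symmetry the centroid is at mid-height, ȳ = 145 mm.
All pieces are centred on the centroidal x-axis, so I = ΣĪ (holes subtracted) = 84 785 532 mm⁴.
Repeating about the centroidal y-axis gives I_y = 11 850 332 mm⁴.
Polar second moment: J = I_x + I_y = 96 635 864 mm⁴.

J ≈ 9.66 × 10⁷ mm⁴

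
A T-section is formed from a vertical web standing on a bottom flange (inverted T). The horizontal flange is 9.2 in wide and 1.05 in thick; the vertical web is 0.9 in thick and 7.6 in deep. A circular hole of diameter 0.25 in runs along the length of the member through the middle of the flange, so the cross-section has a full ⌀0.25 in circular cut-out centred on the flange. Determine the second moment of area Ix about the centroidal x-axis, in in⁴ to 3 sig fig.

Break the section into simple shapes (no overlaps), measuring from the bottom-left corner of the bounding box.
Flange: 9.2 × 1.05, A = 9.66 in², y = 0.525 in, Ī = 0.88751 in⁴.
Web: 0.9 × 7.6, A = 6.84 in², y = 4.85 in, Ī = 32.923 in⁴.
Hole (subtracted): ⌀0.25, A = 0.049087 in², y = 0.525 in, Ī = 0.00019175 in⁴.
Centroid: ȳ = ΣA·y / ΣA = 2.3233 in.
Transfer each piece to the centroidal x-axis using Ī + A·d² with d = y − 2.3233:
  flange: d = -1.7983 in → contributes +32.125 in⁴
  web: d = 2.5267 in → contributes +76.593 in⁴
  hole: d = -1.7983 in → contributes −0.15893 in⁴
Total I = 108.56 in⁴.

Ix ≈ 109 in⁴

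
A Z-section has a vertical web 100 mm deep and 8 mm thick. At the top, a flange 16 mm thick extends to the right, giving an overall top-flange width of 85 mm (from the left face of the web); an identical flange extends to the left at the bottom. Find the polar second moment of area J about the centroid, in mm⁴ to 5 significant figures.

J ≈ 1.0738 × 10⁷ mm⁴

Break the section into simple shapes (no overlaps), measuring from the bottom-left corner of the bounding box.
Web: 8 × 100, A = 800 mm², y = 50 mm, Ī = 666666.7 mm⁴.
Top flange (beyond web): 77 × 16, A = 1 232 mm², y = 92 mm, Ī = 26282.67 mm⁴.
Bottom flange (beyond web): 77 × 16, A = 1 232 mm², y = 8 mm, Ī = 26282.67 mm⁴.
Centroid: ȳ = ΣA·y / ΣA = 50 mm.
Transfer each piece to the centroidal x-axis using Ī + A·d² with d = y − 50:
  web: d = 0 mm → contributes +666666.7 mm⁴
  top flange (beyond web): d = 42 mm → contributes +2 199 531 mm⁴
  bottom flange (beyond web): d = -42 mm → contributes +2 199 531 mm⁴
Total I = 5 065 728 mm⁴.
For the y-axis: x̄ = 81 mm.
Repeating about the centroidal y-axis gives I_y = 5 672 288 mm⁴.
Polar second moment: J = I_x + I_y = 10 738 016 mm⁴.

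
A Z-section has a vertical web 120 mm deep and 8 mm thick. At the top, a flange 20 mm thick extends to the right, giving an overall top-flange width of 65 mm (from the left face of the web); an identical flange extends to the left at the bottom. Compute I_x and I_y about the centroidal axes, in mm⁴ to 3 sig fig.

Split into non-overlapping primitives; take the origin at the lower-left of the bounding box.
Web: 8 × 120, A = 960 mm², y = 60 mm, Ī = 1 152 000 mm⁴.
Top flange (beyond web): 57 × 20, A = 1 140 mm², y = 110 mm, Ī = 38 000 mm⁴.
Bottom flange (beyond web): 57 × 20, A = 1 140 mm², y = 10 mm, Ī = 38 000 mm⁴.
Centroid: ȳ = ΣA·y / ΣA = 60 mm.
Transfer each piece to the centroidal x-axis using Ī + A·d² with d = y − 60:
  web: d = 0 mm → contributes +1 152 000 mm⁴
  top flange (beyond web): d = 50 mm → contributes +2 888 000 mm⁴
  bottom flange (beyond web): d = -50 mm → contributes +2 888 000 mm⁴
Total I = 6 928 000 mm⁴.
For the y-axis: x̄ = 61 mm.
Repeating about the centroidal y-axis gives I_y = 3 030 680 mm⁴.

I_x ≈ 6.93 × 10⁶ mm⁴, I_y ≈ 3.03 × 10⁶ mm⁴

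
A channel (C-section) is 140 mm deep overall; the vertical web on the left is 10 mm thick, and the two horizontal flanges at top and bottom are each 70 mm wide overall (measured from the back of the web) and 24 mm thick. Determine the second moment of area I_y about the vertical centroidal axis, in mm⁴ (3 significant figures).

I_y ≈ 2.03 × 10⁶ mm⁴

Treat the section as a set of non-overlapping primitives; coordinates are from the bounding-box lower-left.
Web: 10 × 140, A = 1 400 mm², x = 5 mm, Ī = 11 667 mm⁴.
Top flange (beyond web): 60 × 24, A = 1 440 mm², x = 40 mm, Ī = 432 000 mm⁴.
Bottom flange (beyond web): 60 × 24, A = 1 440 mm², x = 40 mm, Ī = 432 000 mm⁴.
Centroid: x̄ = ΣA·x / ΣA = 28.551 mm.
Transfer each piece to the vertical centroidal axis using Ī + A·d² with d = x − 28.551:
  web: d = -23.551 mm → contributes +788 203 mm⁴
  top flange (beyond web): d = 11.449 mm → contributes +620 741 mm⁴
  bottom flange (beyond web): d = 11.449 mm → contributes +620 741 mm⁴
Total I = 2 029 685 mm⁴.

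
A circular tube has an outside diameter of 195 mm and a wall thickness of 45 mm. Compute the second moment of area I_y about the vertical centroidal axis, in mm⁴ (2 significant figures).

I_y ≈ 6.5 × 10⁷ mm⁴

Split into non-overlapping primitives; take the origin at the lower-left of the bounding box.
Outer circle: ⌀195, A = 29 865 mm², x = 97.5 mm, Ī = 70 975 481 mm⁴.
Bore (subtracted): ⌀105, A = 8 659 mm², x = 97.5 mm, Ī = 5 966 602 mm⁴.
By symmetry the centroid is at mid-width, x̄ = 97.5 mm.
All pieces are centred on the vertical centroidal axis, so I = ΣĪ (holes subtracted) = 65 008 879 mm⁴.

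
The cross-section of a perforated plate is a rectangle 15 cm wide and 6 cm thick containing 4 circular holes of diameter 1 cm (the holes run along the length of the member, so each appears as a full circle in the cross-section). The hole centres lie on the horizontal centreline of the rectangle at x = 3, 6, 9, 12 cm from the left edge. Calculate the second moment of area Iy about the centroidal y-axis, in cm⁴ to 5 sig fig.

Split into non-overlapping primitives; take the origin at the lower-left of the bounding box.
Plate: 15 × 6, A = 90 cm², x = 7.5 cm, Ī = 1687.5 cm⁴.
Hole 1 (subtracted): ⌀1, A = 0.7853982 cm², x = 3 cm, Ī = 0.04908739 cm⁴.
Hole 2 (subtracted): ⌀1, A = 0.7853982 cm², x = 6 cm, Ī = 0.04908739 cm⁴.
Hole 3 (subtracted): ⌀1, A = 0.7853982 cm², x = 9 cm, Ī = 0.04908739 cm⁴.
Hole 4 (subtracted): ⌀1, A = 0.7853982 cm², x = 12 cm, Ī = 0.04908739 cm⁴.
By symmetry the centroid is at mid-width, x̄ = 7.5 cm.
Transfer each piece to the centroidal y-axis using Ī + A·d² with d = x − 7.5:
  plate: d = 0 cm → contributes +1687.5 cm⁴
  hole 1: d = -4.5 cm → contributes −15.9534 cm⁴
  hole 2: d = -1.5 cm → contributes −1.816233 cm⁴
  hole 3: d = 1.5 cm → contributes −1.816233 cm⁴
  hole 4: d = 4.5 cm → contributes −15.9534 cm⁴
Total I = 1651.961 cm⁴.

Iy ≈ 1652.0 cm⁴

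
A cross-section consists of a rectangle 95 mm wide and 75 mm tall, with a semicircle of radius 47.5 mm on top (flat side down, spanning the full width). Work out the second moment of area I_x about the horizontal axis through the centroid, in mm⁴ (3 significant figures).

I_x ≈ 1.18 × 10⁷ mm⁴

Break the section into simple shapes (no overlaps), measuring from the bottom-left corner of the bounding box.
Rectangular body: 95 × 75, A = 7 125 mm², y = 37.5 mm, Ī = 3 339 844 mm⁴.
Semicircular cap: semicircle r = 47.5, A = 3544.1 mm², y = 95.16 mm, Ī = 558 736 mm⁴.
Centroid: ȳ = ΣA·y / ΣA = 56.654 mm.
Transfer each piece to the horizontal axis through the centroid using Ī + A·d² with d = y − 56.654:
  rectangular body: d = -19.154 mm → contributes +5 953 728 mm⁴
  semicircular cap: d = 38.506 mm → contributes +5 813 632 mm⁴
Total I = 11 767 360 mm⁴.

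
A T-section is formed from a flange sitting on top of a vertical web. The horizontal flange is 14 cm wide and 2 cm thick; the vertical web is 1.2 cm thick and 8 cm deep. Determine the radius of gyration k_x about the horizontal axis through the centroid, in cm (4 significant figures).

Decompose the section into non-overlapping parts with the origin at the bottom-left of its bounding rectangle.
Flange: 14 × 2, A = 28 cm², y = 9 cm, Ī = 9.33333 cm⁴.
Web: 1.2 × 8, A = 9.6 cm², y = 4 cm, Ī = 51.2 cm⁴.
Centroid: ȳ = ΣA·y / ΣA = 7.7234 cm.
Transfer each piece to the horizontal axis through the centroid using Ī + A·d² with d = y − 7.7234:
  flange: d = 1.2766 cm → contributes +54.9648 cm⁴
  web: d = -3.7234 cm → contributes +184.292 cm⁴
Total I = 239.257 cm⁴.
Radius of gyration: k = √(I/A) = √(239.257 / 37.6) = 2.52254 cm.

k_x ≈ 2.523 cm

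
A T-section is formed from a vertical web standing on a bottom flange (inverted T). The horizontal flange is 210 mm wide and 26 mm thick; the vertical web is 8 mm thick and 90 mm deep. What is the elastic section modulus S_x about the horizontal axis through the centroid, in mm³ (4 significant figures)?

Decompose the section into non-overlapping parts with the origin at the bottom-left of its bounding rectangle.
Flange: 210 × 26, A = 5 460 mm², y = 13 mm, Ī = 307 580 mm⁴.
Web: 8 × 90, A = 720 mm², y = 71 mm, Ī = 486 000 mm⁴.
Centroid: ȳ = ΣA·y / ΣA = 19.7573 mm.
Transfer each piece to the horizontal axis through the centroid using Ī + A·d² with d = y − 19.7573:
  flange: d = -6.75728 mm → contributes +556 888 mm⁴
  web: d = 51.2427 mm → contributes +2 376 588 mm⁴
Total I = 2 933 476 mm⁴.
Extreme fibre distance c = 96.2427 mm; S = I/c = 30 480 mm³.

S_x ≈ 3.048 × 10⁴ mm³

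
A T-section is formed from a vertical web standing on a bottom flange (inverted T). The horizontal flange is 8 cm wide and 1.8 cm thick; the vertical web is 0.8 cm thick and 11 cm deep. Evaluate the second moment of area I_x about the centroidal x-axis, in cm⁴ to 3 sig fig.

Split into non-overlapping primitives; take the origin at the lower-left of the bounding box.
Flange: 8 × 1.8, A = 14.4 cm², y = 0.9 cm, Ī = 3.888 cm⁴.
Web: 0.8 × 11, A = 8.8 cm², y = 7.3 cm, Ī = 88.733 cm⁴.
Centroid: ȳ = ΣA·y / ΣA = 3.3276 cm.
Transfer each piece to the centroidal x-axis using Ī + A·d² with d = y − 3.3276:
  flange: d = -2.4276 cm → contributes +88.75 cm⁴
  web: d = 3.9724 cm → contributes +227.6 cm⁴
Total I = 316.35 cm⁴.

I_x ≈ 316 cm⁴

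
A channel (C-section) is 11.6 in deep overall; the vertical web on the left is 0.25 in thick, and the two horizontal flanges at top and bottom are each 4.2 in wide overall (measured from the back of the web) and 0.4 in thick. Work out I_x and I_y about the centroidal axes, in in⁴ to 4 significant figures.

Decompose the section into non-overlapping parts with the origin at the bottom-left of its bounding rectangle.
Web: 0.25 × 11.6, A = 2.9 in², y = 5.8 in, Ī = 32.5187 in⁴.
Top flange (beyond web): 3.95 × 0.4, A = 1.58 in², y = 11.4 in, Ī = 0.0210667 in⁴.
Bottom flange (beyond web): 3.95 × 0.4, A = 1.58 in², y = 0.2 in, Ī = 0.0210667 in⁴.
By symmetry the centroid is at mid-height, ȳ = 5.8 in.
Transfer each piece to the centroidal x-axis using Ī + A·d² with d = y − 5.8:
  web: d = 0 in → contributes +32.5187 in⁴
  top flange (beyond web): d = 5.6 in → contributes +49.5699 in⁴
  bottom flange (beyond web): d = -5.6 in → contributes +49.5699 in⁴
Total I = 131.658 in⁴.
For the y-axis: x̄ = 1.22005 in.
Repeating about the centroidal y-axis gives I_y = 10.7926 in⁴.

I_x ≈ 131.7 in⁴, I_y ≈ 10.79 in⁴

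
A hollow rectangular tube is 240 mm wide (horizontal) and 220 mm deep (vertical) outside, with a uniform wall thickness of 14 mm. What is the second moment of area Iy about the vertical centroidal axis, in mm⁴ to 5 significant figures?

Break the section into simple shapes (no overlaps), measuring from the bottom-left corner of the bounding box.
Outer rectangle: 240 × 220, A = 52 800 mm², x = 120 mm, Ī = 253 440 000 mm⁴.
Inner void (subtracted): 212 × 192, A = 40 704 mm², x = 120 mm, Ī = 152 450 048 mm⁴.
By symmetry the centroid is at mid-width, x̄ = 120 mm.
All pieces are centred on the vertical centroidal axis, so I = ΣĪ (holes subtracted) = 100 989 952 mm⁴.

Iy ≈ 1.0099 × 10⁸ mm⁴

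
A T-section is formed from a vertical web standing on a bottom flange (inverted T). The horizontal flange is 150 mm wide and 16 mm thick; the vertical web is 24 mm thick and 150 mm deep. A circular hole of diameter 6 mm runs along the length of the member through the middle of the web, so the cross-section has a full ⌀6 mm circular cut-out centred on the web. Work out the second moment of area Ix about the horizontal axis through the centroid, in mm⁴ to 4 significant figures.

Treat the section as a set of non-overlapping primitives; coordinates are from the bounding-box lower-left.
Flange: 150 × 16, A = 2 400 mm², y = 8 mm, Ī = 51 200 mm⁴.
Web: 24 × 150, A = 3 600 mm², y = 91 mm, Ī = 6 750 000 mm⁴.
Hole (subtracted): ⌀6, A = 28.2743 mm², y = 91 mm, Ī = 63.6173 mm⁴.
Centroid: ȳ = ΣA·y / ΣA = 57.6428 mm.
Transfer each piece to the horizontal axis through the centroid using Ī + A·d² with d = y − 57.6428:
  flange: d = -49.6428 mm → contributes +5 965 780 mm⁴
  web: d = 33.3572 mm → contributes +10 755 728 mm⁴
  hole: d = 33.3572 mm → contributes −31524.5 mm⁴
Total I = 16 689 984 mm⁴.

Ix ≈ 1.669 × 10⁷ mm⁴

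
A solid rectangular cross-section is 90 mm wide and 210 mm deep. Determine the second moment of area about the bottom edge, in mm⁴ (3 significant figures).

I_base ≈ 2.78 × 10⁸ mm⁴

The section: 90 × 210, A = 18 900 mm², y = 105 mm, Ī = 69 457 500 mm⁴.
Transfer it to the base of the section using Ī + A·d² with d = y − 0:
  the section: d = 105 mm → contributes +277 830 000 mm⁴
Total I = 277 830 000 mm⁴.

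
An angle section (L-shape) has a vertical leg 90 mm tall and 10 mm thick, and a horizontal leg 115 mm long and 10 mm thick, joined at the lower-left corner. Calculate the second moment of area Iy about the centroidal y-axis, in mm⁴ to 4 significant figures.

Split into non-overlapping primitives; take the origin at the lower-left of the bounding box.
Vertical leg: 10 × 90, A = 900 mm², x = 5 mm, Ī = 7 500 mm⁴.
Horizontal leg (remainder): 105 × 10, A = 1 050 mm², x = 62.5 mm, Ī = 964 688 mm⁴.
Centroid: x̄ = ΣA·x / ΣA = 35.9615 mm.
Transfer each piece to the centroidal y-axis using Ī + A·d² with d = x − 35.9615:
  vertical leg: d = -30.9615 mm → contributes +870 255 mm⁴
  horizontal leg (remainder): d = 26.5385 mm → contributes +1 704 192 mm⁴
Total I = 2 574 447 mm⁴.

Iy ≈ 2.574 × 10⁶ mm⁴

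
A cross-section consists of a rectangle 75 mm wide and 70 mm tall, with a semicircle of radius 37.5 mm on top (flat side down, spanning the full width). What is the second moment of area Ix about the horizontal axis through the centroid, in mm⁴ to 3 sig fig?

Split into non-overlapping primitives; take the origin at the lower-left of the bounding box.
Rectangular body: 75 × 70, A = 5 250 mm², y = 35 mm, Ī = 2 143 750 mm⁴.
Semicircular cap: semicircle r = 37.5, A = 2208.9 mm², y = 85.915 mm, Ī = 217 049 mm⁴.
Centroid: ȳ = ΣA·y / ΣA = 50.078 mm.
Transfer each piece to the horizontal axis through the centroid using Ī + A·d² with d = y − 50.078:
  rectangular body: d = -15.078 mm → contributes +3 337 383 mm⁴
  semicircular cap: d = 35.837 mm → contributes +3 053 972 mm⁴
Total I = 6 391 355 mm⁴.

Ix ≈ 6.39 × 10⁶ mm⁴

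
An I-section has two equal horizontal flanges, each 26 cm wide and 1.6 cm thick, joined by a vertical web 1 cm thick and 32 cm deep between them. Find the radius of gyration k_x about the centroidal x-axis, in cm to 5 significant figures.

Treat the section as a set of non-overlapping primitives; coordinates are from the bounding-box lower-left.
Bottom flange: 26 × 1.6, A = 41.6 cm², y = 0.8 cm, Ī = 8.874667 cm⁴.
Web: 1 × 32, A = 32 cm², y = 17.6 cm, Ī = 2730.667 cm⁴.
Top flange: 26 × 1.6, A = 41.6 cm², y = 34.4 cm, Ī = 8.874667 cm⁴.
By symmetry the centroid is at mid-height, ȳ = 17.6 cm.
Transfer each piece to the centroidal x-axis using Ī + A·d² with d = y − 17.6:
  bottom flange: d = -16.8 cm → contributes +11750.06 cm⁴
  web: d = 0 cm → contributes +2730.667 cm⁴
  top flange: d = 16.8 cm → contributes +11750.06 cm⁴
Total I = 26230.78 cm⁴.
Radius of gyration: k = √(I/A) = √(26230.78 / 115.2) = 15.08966 cm.

k_x ≈ 15.090 cm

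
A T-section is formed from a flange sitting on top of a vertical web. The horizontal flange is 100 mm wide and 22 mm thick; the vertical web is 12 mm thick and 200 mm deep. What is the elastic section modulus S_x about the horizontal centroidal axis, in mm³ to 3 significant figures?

Decompose the section into non-overlapping parts with the origin at the bottom-left of its bounding rectangle.
Flange: 100 × 22, A = 2 200 mm², y = 211 mm, Ī = 88 733 mm⁴.
Web: 12 × 200, A = 2 400 mm², y = 100 mm, Ī = 8 000 000 mm⁴.
Centroid: ȳ = ΣA·y / ΣA = 153.09 mm.
Transfer each piece to the horizontal centroidal axis using Ī + A·d² with d = y − 153.09:
  flange: d = 57.913 mm → contributes +7 467 359 mm⁴
  web: d = -53.087 mm → contributes +14 763 740 mm⁴
Total I = 22 231 099 mm⁴.
Extreme fibre distance c = 153.09 mm; S = I/c = 145 219 mm³.

S_x ≈ 1.45 × 10⁵ mm³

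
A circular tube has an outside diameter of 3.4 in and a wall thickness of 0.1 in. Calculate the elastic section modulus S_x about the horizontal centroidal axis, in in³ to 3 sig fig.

S_x ≈ 0.831 in³

Break the section into simple shapes (no overlaps), measuring from the bottom-left corner of the bounding box.
Outer circle: ⌀3.4, A = 9.0792 in², y = 1.7 in, Ī = 6.5597 in⁴.
Bore (subtracted): ⌀3.2, A = 8.0425 in², y = 1.7 in, Ī = 5.1472 in⁴.
By symmetry the centroid is at mid-height, ȳ = 1.7 in.
All pieces are centred on the horizontal centroidal axis, so I = ΣĪ (holes subtracted) = 1.4125 in⁴.
Extreme fibre distance c = 1.7 in; S = I/c = 0.83091 in³.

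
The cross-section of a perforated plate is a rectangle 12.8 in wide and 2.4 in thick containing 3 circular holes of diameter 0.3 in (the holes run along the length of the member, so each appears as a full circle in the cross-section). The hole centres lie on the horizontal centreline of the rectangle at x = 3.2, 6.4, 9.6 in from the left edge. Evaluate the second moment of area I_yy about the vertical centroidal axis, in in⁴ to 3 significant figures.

Decompose the section into non-overlapping parts with the origin at the bottom-left of its bounding rectangle.
Plate: 12.8 × 2.4, A = 30.72 in², x = 6.4 in, Ī = 419.43 in⁴.
Hole 1 (subtracted): ⌀0.3, A = 0.070686 in², x = 3.2 in, Ī = 0.00039761 in⁴.
Hole 2 (subtracted): ⌀0.3, A = 0.070686 in², x = 6.4 in, Ī = 0.00039761 in⁴.
Hole 3 (subtracted): ⌀0.3, A = 0.070686 in², x = 9.6 in, Ī = 0.00039761 in⁴.
By symmetry the centroid is at mid-width, x̄ = 6.4 in.
Transfer each piece to the vertical centroidal axis using Ī + A·d² with d = x − 6.4:
  plate: d = 0 in → contributes +419.43 in⁴
  hole 1: d = -3.2 in → contributes −0.72422 in⁴
  hole 2: d = 0 in → contributes −0.00039761 in⁴
  hole 3: d = 3.2 in → contributes −0.72422 in⁴
Total I = 417.98 in⁴.

I_yy ≈ 418 in⁴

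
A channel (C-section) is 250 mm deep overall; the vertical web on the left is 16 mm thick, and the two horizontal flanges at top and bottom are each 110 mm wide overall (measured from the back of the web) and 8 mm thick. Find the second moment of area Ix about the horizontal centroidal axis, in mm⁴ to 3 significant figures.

Break the section into simple shapes (no overlaps), measuring from the bottom-left corner of the bounding box.
Web: 16 × 250, A = 4 000 mm², y = 125 mm, Ī = 20 833 333 mm⁴.
Top flange (beyond web): 94 × 8, A = 752 mm², y = 246 mm, Ī = 4010.7 mm⁴.
Bottom flange (beyond web): 94 × 8, A = 752 mm², y = 4 mm, Ī = 4010.7 mm⁴.
By symmetry the centroid is at mid-height, ȳ = 125 mm.
Transfer each piece to the horizontal centroidal axis using Ī + A·d² with d = y − 125:
  web: d = 0 mm → contributes +20 833 333 mm⁴
  top flange (beyond web): d = 121 mm → contributes +11 014 043 mm⁴
  bottom flange (beyond web): d = -121 mm → contributes +11 014 043 mm⁴
Total I = 42 861 419 mm⁴.

Ix ≈ 4.29 × 10⁷ mm⁴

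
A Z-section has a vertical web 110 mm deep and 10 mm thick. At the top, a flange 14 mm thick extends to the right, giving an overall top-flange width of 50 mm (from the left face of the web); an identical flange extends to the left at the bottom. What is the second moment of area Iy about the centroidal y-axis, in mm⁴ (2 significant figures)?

Iy ≈ 8.6 × 10⁵ mm⁴

Treat the section as a set of non-overlapping primitives; coordinates are from the bounding-box lower-left.
Web: 10 × 110, A = 1 100 mm², x = 45 mm, Ī = 9 167 mm⁴.
Top flange (beyond web): 40 × 14, A = 560 mm², x = 70 mm, Ī = 74 667 mm⁴.
Bottom flange (beyond web): 40 × 14, A = 560 mm², x = 20 mm, Ī = 74 667 mm⁴.
Centroid: x̄ = ΣA·x / ΣA = 45 mm.
Transfer each piece to the centroidal y-axis using Ī + A·d² with d = x − 45:
  web: d = 0 mm → contributes +9 167 mm⁴
  top flange (beyond web): d = 25 mm → contributes +424 667 mm⁴
  bottom flange (beyond web): d = -25 mm → contributes +424 667 mm⁴
Total I = 858 500 mm⁴.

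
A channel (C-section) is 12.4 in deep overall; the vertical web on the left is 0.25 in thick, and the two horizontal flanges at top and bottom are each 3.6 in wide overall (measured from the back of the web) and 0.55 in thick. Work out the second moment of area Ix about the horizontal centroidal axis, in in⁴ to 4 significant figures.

Ix ≈ 169.2 in⁴

Break the section into simple shapes (no overlaps), measuring from the bottom-left corner of the bounding box.
Web: 0.25 × 12.4, A = 3.1 in², y = 6.2 in, Ī = 39.7213 in⁴.
Top flange (beyond web): 3.35 × 0.55, A = 1.8425 in², y = 12.125 in, Ī = 0.0464464 in⁴.
Bottom flange (beyond web): 3.35 × 0.55, A = 1.8425 in², y = 0.275 in, Ī = 0.0464464 in⁴.
By symmetry the centroid is at mid-height, ȳ = 6.2 in.
Transfer each piece to the horizontal centroidal axis using Ī + A·d² with d = y − 6.2:
  web: d = 0 in → contributes +39.7213 in⁴
  top flange (beyond web): d = 5.925 in → contributes +64.7286 in⁴
  bottom flange (beyond web): d = -5.925 in → contributes +64.7286 in⁴
Total I = 169.178 in⁴.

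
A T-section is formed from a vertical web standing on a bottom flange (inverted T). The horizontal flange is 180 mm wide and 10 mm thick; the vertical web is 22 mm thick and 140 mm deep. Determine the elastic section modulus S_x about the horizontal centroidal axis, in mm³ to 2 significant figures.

S_x ≈ 1.2 × 10⁵ mm³

Split into non-overlapping primitives; take the origin at the lower-left of the bounding box.
Flange: 180 × 10, A = 1 800 mm², y = 5 mm, Ī = 15 000 mm⁴.
Web: 22 × 140, A = 3 080 mm², y = 80 mm, Ī = 5 030 667 mm⁴.
Centroid: ȳ = ΣA·y / ΣA = 52.34 mm.
Transfer each piece to the horizontal centroidal axis using Ī + A·d² with d = y − 52.34:
  flange: d = -47.34 mm → contributes +4 048 266 mm⁴
  web: d = 27.66 mm → contributes +7 387 770 mm⁴
Total I = 11 436 036 mm⁴.
Extreme fibre distance c = 97.66 mm; S = I/c = 117 096 mm³.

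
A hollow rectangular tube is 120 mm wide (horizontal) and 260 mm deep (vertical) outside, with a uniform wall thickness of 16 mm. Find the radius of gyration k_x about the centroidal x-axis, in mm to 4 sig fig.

Split into non-overlapping primitives; take the origin at the lower-left of the bounding box.
Outer rectangle: 120 × 260, A = 31 200 mm², y = 130 mm, Ī = 175 760 000 mm⁴.
Inner void (subtracted): 88 × 228, A = 20 064 mm², y = 130 mm, Ī = 86 917 248 mm⁴.
By symmetry the centroid is at mid-height, ȳ = 130 mm.
All pieces are centred on the centroidal x-axis, so I = ΣĪ (holes subtracted) = 88 842 752 mm⁴.
Radius of gyration: k = √(I/A) = √(88 842 752 / 11 136) = 89.3195 mm.

k_x ≈ 89.32 mm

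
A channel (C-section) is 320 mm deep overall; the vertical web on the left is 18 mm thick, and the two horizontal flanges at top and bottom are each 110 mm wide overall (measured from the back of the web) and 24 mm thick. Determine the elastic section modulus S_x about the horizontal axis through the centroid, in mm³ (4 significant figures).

Treat the section as a set of non-overlapping primitives; coordinates are from the bounding-box lower-left.
Web: 18 × 320, A = 5 760 mm², y = 160 mm, Ī = 49 152 000 mm⁴.
Top flange (beyond web): 92 × 24, A = 2 208 mm², y = 308 mm, Ī = 105 984 mm⁴.
Bottom flange (beyond web): 92 × 24, A = 2 208 mm², y = 12 mm, Ī = 105 984 mm⁴.
By symmetry the centroid is at mid-height, ȳ = 160 mm.
Transfer each piece to the horizontal axis through the centroid using Ī + A·d² with d = y − 160:
  web: d = 0 mm → contributes +49 152 000 mm⁴
  top flange (beyond web): d = 148 mm → contributes +48 470 016 mm⁴
  bottom flange (beyond web): d = -148 mm → contributes +48 470 016 mm⁴
Total I = 146 092 032 mm⁴.
Extreme fibre distance c = 160 mm; S = I/c = 913 075 mm³.

S_x ≈ 9.131 × 10⁵ mm³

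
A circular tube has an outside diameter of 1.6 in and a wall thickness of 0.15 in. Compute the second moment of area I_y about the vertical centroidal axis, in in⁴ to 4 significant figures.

I_y ≈ 0.1815 in⁴

Split into non-overlapping primitives; take the origin at the lower-left of the bounding box.
Outer circle: ⌀1.6, A = 2.01062 in², x = 0.8 in, Ī = 0.321699 in⁴.
Bore (subtracted): ⌀1.3, A = 1.32732 in², x = 0.8 in, Ī = 0.140198 in⁴.
By symmetry the centroid is at mid-width, x̄ = 0.8 in.
All pieces are centred on the vertical centroidal axis, so I = ΣĪ (holes subtracted) = 0.181501 in⁴.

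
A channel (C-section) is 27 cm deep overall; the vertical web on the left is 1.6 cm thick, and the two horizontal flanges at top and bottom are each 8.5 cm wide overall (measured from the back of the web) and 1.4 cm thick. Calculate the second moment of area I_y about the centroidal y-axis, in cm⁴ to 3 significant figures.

Break the section into simple shapes (no overlaps), measuring from the bottom-left corner of the bounding box.
Web: 1.6 × 27, A = 43.2 cm², x = 0.8 cm, Ī = 9.216 cm⁴.
Top flange (beyond web): 6.9 × 1.4, A = 9.66 cm², x = 5.05 cm, Ī = 38.326 cm⁴.
Bottom flange (beyond web): 6.9 × 1.4, A = 9.66 cm², x = 5.05 cm, Ī = 38.326 cm⁴.
Centroid: x̄ = ΣA·x / ΣA = 2.1133 cm.
Transfer each piece to the centroidal y-axis using Ī + A·d² with d = x − 2.1133:
  web: d = -1.3133 cm → contributes +83.73 cm⁴
  top flange (beyond web): d = 2.9367 cm → contributes +121.63 cm⁴
  bottom flange (beyond web): d = 2.9367 cm → contributes +121.63 cm⁴
Total I = 327 cm⁴.

I_y ≈ 327 cm⁴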